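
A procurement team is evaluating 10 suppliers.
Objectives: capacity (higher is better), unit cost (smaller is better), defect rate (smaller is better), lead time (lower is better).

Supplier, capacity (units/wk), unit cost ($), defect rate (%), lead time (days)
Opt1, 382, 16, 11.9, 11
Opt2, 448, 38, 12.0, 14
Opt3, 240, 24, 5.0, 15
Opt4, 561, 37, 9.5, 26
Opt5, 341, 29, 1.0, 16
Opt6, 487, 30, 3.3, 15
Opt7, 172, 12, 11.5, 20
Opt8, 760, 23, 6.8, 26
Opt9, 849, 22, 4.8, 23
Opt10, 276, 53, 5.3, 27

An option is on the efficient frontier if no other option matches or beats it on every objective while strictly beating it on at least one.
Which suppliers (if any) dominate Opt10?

Opt5: capacity 341≥276, unit cost 29≤53, defect rate 1.0≤5.3, lead time 16≤27 — dominates Opt10.
Opt6: capacity 487≥276, unit cost 30≤53, defect rate 3.3≤5.3, lead time 15≤27 — dominates Opt10.
Opt9: capacity 849≥276, unit cost 22≤53, defect rate 4.8≤5.3, lead time 23≤27 — dominates Opt10.
Others (Opt1, Opt2, Opt3, Opt4, Opt7, Opt8) are each worse than Opt10 on at least one objective.

Opt5, Opt6, Opt9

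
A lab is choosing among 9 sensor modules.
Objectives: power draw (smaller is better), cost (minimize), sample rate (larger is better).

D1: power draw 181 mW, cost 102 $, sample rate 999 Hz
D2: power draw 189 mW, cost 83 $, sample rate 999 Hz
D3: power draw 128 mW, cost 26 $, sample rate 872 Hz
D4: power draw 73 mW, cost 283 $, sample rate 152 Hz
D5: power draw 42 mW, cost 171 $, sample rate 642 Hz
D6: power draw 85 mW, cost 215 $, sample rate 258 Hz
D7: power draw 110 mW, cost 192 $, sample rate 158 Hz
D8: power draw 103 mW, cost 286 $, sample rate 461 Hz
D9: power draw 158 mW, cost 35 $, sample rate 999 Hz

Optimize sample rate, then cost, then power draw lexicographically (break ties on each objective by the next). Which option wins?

D9

First maximize sample rate: best is 999, kept {D1, D2, D9}.
Then minimize cost: best is 35, kept {D9}.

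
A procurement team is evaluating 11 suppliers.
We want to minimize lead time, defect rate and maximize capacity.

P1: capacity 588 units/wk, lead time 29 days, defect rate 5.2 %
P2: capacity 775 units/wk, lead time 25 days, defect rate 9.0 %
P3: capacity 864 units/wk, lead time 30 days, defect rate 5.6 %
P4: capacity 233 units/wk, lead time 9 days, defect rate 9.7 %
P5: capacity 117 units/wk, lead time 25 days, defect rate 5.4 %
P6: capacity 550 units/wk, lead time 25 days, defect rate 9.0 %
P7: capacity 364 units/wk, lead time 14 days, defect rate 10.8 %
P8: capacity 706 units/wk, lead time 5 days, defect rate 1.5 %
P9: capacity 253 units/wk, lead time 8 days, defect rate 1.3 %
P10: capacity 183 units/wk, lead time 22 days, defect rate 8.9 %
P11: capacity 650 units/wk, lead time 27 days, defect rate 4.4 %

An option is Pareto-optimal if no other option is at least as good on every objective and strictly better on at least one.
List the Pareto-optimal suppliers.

P1: dominated by P8 (capacity 706≥588, lead time 5≤29, defect rate 1.5≤5.2).
P2: not dominated.
P3: not dominated (best capacity).
P4: dominated by P8 (capacity 706≥233, lead time 5≤9, defect rate 1.5≤9.7).
P5: dominated by P8 (capacity 706≥117, lead time 5≤25, defect rate 1.5≤5.4).
P6: dominated by P2 (capacity 775≥550, lead time 25≤25, defect rate 9.0≤9.0).
P7: dominated by P8 (capacity 706≥364, lead time 5≤14, defect rate 1.5≤10.8).
P8: not dominated (best lead time).
P9: not dominated (best defect rate).
P10: dominated by P8 (capacity 706≥183, lead time 5≤22, defect rate 1.5≤8.9).
P11: dominated by P8 (capacity 706≥650, lead time 5≤27, defect rate 1.5≤4.4).

P2, P3, P8, P9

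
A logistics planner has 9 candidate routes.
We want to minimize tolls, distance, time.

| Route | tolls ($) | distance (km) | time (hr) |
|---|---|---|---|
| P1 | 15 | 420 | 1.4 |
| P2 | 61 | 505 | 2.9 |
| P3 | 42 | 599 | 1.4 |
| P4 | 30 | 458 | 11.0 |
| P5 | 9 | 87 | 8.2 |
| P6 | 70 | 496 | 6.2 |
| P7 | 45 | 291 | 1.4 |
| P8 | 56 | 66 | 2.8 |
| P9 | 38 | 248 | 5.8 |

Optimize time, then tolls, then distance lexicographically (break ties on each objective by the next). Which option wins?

First minimize time: best is 1.4, kept {P1, P3, P7}.
Then minimize tolls: best is 15, kept {P1}.

P1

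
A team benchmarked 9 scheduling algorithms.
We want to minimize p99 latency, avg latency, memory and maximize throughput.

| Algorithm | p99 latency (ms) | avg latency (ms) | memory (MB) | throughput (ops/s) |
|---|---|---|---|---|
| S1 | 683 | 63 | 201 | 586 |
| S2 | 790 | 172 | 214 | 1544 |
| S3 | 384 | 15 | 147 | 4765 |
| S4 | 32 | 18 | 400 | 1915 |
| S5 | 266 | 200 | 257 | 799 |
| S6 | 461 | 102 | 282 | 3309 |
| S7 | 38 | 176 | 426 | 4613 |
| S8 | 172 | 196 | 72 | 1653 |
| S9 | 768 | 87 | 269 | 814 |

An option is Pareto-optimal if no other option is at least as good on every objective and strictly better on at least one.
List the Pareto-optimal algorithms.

S3, S4, S7, S8

S1: dominated by S3 (p99 latency 384≤683, avg latency 15≤63, memory 147≤201, throughput 4765≥586).
S2: dominated by S3 (p99 latency 384≤790, avg latency 15≤172, memory 147≤214, throughput 4765≥1544).
S3: not dominated (best avg latency).
S4: not dominated (best p99 latency).
S5: dominated by S8 (p99 latency 172≤266, avg latency 196≤200, memory 72≤257, throughput 1653≥799).
S6: dominated by S3 (p99 latency 384≤461, avg latency 15≤102, memory 147≤282, throughput 4765≥3309).
S7: not dominated.
S8: not dominated (best memory).
S9: dominated by S3 (p99 latency 384≤768, avg latency 15≤87, memory 147≤269, throughput 4765≥814).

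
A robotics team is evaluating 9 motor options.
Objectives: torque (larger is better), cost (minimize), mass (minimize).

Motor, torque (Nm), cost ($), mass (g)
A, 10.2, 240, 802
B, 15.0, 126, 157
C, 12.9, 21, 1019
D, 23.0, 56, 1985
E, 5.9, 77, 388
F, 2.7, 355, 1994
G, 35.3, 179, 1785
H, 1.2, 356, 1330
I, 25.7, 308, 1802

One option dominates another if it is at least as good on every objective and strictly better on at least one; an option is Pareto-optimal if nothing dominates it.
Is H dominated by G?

No

G vs H: G is worse on mass (1785 vs 1330), so it does not dominate H.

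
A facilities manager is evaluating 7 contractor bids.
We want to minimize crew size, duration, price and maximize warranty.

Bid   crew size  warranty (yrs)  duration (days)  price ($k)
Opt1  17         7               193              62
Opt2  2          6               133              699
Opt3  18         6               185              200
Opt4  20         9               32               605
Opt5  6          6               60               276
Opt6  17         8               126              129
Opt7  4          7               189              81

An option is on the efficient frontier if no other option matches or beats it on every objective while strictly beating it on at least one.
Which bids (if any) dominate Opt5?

Opt1: worse on crew size (17 vs 6).
Opt2: worse on duration (133 vs 60).
Opt3: worse on crew size (18 vs 6).
Opt4: worse on crew size (20 vs 6).
Opt6: worse on crew size (17 vs 6).
Opt7: worse on duration (189 vs 60).
No option dominates Opt5.

none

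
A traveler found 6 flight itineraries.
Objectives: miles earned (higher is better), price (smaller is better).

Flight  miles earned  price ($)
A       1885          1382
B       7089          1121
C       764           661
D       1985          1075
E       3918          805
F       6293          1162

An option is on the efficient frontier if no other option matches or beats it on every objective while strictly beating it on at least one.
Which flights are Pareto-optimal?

B, C, E

A: dominated by B (miles earned 7089≥1885, price 1121≤1382).
B: not dominated (best miles earned).
C: not dominated (best price).
D: dominated by E (miles earned 3918≥1985, price 805≤1075).
E: not dominated.
F: dominated by B (miles earned 7089≥6293, price 1121≤1162).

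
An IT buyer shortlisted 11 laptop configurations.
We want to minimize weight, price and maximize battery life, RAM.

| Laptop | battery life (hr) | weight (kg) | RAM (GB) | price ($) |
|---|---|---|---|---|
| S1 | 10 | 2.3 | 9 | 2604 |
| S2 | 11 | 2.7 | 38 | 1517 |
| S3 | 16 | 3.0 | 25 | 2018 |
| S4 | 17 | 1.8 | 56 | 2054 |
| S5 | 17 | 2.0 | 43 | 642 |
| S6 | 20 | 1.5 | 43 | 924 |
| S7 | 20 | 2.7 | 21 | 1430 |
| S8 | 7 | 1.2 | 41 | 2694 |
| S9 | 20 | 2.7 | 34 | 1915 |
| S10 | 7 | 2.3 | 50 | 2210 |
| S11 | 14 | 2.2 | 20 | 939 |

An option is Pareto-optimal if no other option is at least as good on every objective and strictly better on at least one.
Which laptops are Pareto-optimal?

S4, S5, S6, S8

S1: dominated by S4 (battery life 17≥10, weight 1.8≤2.3, RAM 56≥9, price 2054≤2604).
S2: dominated by S5 (battery life 17≥11, weight 2.0≤2.7, RAM 43≥38, price 642≤1517).
S3: dominated by S5 (battery life 17≥16, weight 2.0≤3.0, RAM 43≥25, price 642≤2018).
S4: not dominated (best RAM).
S5: not dominated (best price).
S6: not dominated.
S7: dominated by S6 (battery life 20≥20, weight 1.5≤2.7, RAM 43≥21, price 924≤1430).
S8: not dominated (best weight).
S9: dominated by S6 (battery life 20≥20, weight 1.5≤2.7, RAM 43≥34, price 924≤1915).
S10: dominated by S4 (battery life 17≥7, weight 1.8≤2.3, RAM 56≥50, price 2054≤2210).
S11: dominated by S5 (battery life 17≥14, weight 2.0≤2.2, RAM 43≥20, price 642≤939).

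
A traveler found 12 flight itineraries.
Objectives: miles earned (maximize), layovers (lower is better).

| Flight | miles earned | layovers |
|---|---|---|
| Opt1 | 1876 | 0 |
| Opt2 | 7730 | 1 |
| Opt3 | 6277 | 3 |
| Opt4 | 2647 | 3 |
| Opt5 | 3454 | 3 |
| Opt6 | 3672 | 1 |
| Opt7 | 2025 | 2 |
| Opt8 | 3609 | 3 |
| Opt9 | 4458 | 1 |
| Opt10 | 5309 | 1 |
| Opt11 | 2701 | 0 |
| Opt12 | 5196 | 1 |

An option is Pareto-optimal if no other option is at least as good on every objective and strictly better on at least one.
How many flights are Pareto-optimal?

Opt1: dominated by Opt11 (miles earned 2701≥1876, layovers 0≤0).
Opt2: not dominated (best miles earned).
Opt3: dominated by Opt2 (miles earned 7730≥6277, layovers 1≤3).
Opt4: dominated by Opt2 (miles earned 7730≥2647, layovers 1≤3).
Opt5: dominated by Opt2 (miles earned 7730≥3454, layovers 1≤3).
Opt6: dominated by Opt2 (miles earned 7730≥3672, layovers 1≤1).
Opt7: dominated by Opt2 (miles earned 7730≥2025, layovers 1≤2).
Opt8: dominated by Opt2 (miles earned 7730≥3609, layovers 1≤3).
Opt9: dominated by Opt2 (miles earned 7730≥4458, layovers 1≤1).
Opt10: dominated by Opt2 (miles earned 7730≥5309, layovers 1≤1).
Opt11: not dominated.
Opt12: dominated by Opt2 (miles earned 7730≥5196, layovers 1≤1).
Pareto-optimal: Opt2, Opt11 → 2.

2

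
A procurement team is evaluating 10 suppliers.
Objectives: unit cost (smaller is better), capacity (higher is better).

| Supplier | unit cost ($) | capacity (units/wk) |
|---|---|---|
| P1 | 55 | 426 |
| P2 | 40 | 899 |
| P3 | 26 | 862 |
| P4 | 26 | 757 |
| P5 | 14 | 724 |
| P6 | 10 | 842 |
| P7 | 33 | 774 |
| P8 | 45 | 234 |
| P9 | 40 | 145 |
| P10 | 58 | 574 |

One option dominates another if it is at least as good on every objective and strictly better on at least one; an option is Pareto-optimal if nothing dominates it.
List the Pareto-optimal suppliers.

P1: dominated by P2 (unit cost 40≤55, capacity 899≥426).
P2: not dominated (best capacity).
P3: not dominated.
P4: dominated by P3 (unit cost 26≤26, capacity 862≥757).
P5: dominated by P6 (unit cost 10≤14, capacity 842≥724).
P6: not dominated (best unit cost).
P7: dominated by P3 (unit cost 26≤33, capacity 862≥774).
P8: dominated by P2 (unit cost 40≤45, capacity 899≥234).
P9: dominated by P2 (unit cost 40≤40, capacity 899≥145).
P10: dominated by P2 (unit cost 40≤58, capacity 899≥574).

P2, P3, P6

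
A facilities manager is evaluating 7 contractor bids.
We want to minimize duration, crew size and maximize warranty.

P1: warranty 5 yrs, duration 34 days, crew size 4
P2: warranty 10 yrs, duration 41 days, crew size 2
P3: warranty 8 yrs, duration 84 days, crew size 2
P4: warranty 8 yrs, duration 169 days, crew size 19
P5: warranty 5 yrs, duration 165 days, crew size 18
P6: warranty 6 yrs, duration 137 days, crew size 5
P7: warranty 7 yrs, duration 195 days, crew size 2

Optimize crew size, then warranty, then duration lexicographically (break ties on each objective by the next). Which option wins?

First minimize crew size: best is 2, kept {P2, P3, P7}.
Then maximize warranty: best is 10, kept {P2}.

P2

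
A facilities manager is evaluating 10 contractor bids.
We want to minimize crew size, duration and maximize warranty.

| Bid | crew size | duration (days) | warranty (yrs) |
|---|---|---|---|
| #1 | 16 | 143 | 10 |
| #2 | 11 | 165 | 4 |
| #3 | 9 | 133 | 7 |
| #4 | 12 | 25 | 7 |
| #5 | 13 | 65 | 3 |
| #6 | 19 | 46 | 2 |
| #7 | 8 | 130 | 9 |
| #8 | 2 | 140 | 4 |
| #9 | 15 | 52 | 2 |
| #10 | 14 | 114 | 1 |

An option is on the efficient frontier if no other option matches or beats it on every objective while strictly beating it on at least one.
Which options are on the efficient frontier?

#1, #4, #7, #8

#1: not dominated (best warranty).
#2: dominated by #3 (crew size 9≤11, duration 133≤165, warranty 7≥4).
#3: dominated by #7 (crew size 8≤9, duration 130≤133, warranty 9≥7).
#4: not dominated (best duration).
#5: dominated by #4 (crew size 12≤13, duration 25≤65, warranty 7≥3).
#6: dominated by #4 (crew size 12≤19, duration 25≤46, warranty 7≥2).
#7: not dominated.
#8: not dominated (best crew size).
#9: dominated by #4 (crew size 12≤15, duration 25≤52, warranty 7≥2).
#10: dominated by #4 (crew size 12≤14, duration 25≤114, warranty 7≥1).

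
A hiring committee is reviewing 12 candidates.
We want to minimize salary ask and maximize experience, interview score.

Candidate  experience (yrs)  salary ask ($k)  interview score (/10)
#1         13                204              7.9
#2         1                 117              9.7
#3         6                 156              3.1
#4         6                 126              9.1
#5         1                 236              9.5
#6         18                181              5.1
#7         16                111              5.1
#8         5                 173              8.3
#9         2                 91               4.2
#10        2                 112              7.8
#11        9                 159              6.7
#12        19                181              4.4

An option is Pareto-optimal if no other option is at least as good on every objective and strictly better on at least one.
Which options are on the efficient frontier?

#1: not dominated.
#2: not dominated (best interview score).
#3: dominated by #4 (experience 6≥6, salary ask 126≤156, interview score 9.1≥3.1).
#4: not dominated.
#5: dominated by #2 (experience 1≥1, salary ask 117≤236, interview score 9.7≥9.5).
#6: not dominated.
#7: not dominated.
#8: dominated by #4 (experience 6≥5, salary ask 126≤173, interview score 9.1≥8.3).
#9: not dominated (best salary ask).
#10: not dominated.
#11: not dominated.
#12: not dominated (best experience).

#1, #2, #4, #6, #7, #9, #10, #11, #12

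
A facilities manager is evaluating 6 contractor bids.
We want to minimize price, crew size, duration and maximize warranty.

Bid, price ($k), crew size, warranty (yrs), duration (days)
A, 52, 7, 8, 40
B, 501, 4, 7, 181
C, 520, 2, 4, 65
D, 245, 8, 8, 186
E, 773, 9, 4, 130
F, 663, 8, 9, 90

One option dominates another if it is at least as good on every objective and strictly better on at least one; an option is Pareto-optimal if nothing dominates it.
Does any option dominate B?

No

A: worse on crew size (7 vs 4).
C: worse on price (520 vs 501).
D: worse on crew size (8 vs 4).
E: worse on price (773 vs 501).
F: worse on price (663 vs 501).
No option is at least as good as B on every objective and strictly better on one.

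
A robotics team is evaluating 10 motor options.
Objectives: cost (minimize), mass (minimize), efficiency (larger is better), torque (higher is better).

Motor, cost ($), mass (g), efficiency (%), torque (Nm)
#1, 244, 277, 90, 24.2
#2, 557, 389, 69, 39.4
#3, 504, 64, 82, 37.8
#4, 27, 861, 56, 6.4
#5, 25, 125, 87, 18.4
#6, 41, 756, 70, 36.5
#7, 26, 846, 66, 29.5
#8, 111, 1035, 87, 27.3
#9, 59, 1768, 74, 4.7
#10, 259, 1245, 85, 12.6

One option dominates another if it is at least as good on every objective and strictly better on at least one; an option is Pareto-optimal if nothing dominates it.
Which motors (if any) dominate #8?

none

#1: worse on cost (244 vs 111).
#2: worse on cost (557 vs 111).
#3: worse on cost (504 vs 111).
#4: worse on efficiency (56 vs 87).
#5: worse on torque (18.4 vs 27.3).
#6: worse on efficiency (70 vs 87).
#7: worse on efficiency (66 vs 87).
#9: worse on mass (1768 vs 1035).
#10: worse on cost (259 vs 111).
No option dominates #8.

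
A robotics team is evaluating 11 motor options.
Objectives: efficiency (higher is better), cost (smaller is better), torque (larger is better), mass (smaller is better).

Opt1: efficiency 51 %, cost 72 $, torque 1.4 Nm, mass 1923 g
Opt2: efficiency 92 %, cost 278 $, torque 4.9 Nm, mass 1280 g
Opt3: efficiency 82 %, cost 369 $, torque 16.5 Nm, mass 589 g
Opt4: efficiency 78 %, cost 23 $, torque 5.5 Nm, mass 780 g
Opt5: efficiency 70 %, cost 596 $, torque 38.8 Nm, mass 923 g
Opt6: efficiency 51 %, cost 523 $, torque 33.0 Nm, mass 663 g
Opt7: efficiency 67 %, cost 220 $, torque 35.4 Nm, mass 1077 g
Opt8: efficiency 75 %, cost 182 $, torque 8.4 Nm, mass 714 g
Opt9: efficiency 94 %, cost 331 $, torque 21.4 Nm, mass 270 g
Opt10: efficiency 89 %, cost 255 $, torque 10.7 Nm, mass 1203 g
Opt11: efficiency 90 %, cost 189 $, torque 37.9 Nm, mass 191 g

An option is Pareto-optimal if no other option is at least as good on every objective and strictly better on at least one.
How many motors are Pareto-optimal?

6

Opt1: dominated by Opt4 (efficiency 78≥51, cost 23≤72, torque 5.5≥1.4, mass 780≤1923).
Opt2: not dominated.
Opt3: dominated by Opt9 (efficiency 94≥82, cost 331≤369, torque 21.4≥16.5, mass 270≤589).
Opt4: not dominated (best cost).
Opt5: not dominated (best torque).
Opt6: dominated by Opt11 (efficiency 90≥51, cost 189≤523, torque 37.9≥33.0, mass 191≤663).
Opt7: dominated by Opt11 (efficiency 90≥67, cost 189≤220, torque 37.9≥35.4, mass 191≤1077).
Opt8: not dominated.
Opt9: not dominated (best efficiency).
Opt10: dominated by Opt11 (efficiency 90≥89, cost 189≤255, torque 37.9≥10.7, mass 191≤1203).
Opt11: not dominated (best mass).
Pareto-optimal: Opt2, Opt4, Opt5, Opt8, Opt9, Opt11 → 6.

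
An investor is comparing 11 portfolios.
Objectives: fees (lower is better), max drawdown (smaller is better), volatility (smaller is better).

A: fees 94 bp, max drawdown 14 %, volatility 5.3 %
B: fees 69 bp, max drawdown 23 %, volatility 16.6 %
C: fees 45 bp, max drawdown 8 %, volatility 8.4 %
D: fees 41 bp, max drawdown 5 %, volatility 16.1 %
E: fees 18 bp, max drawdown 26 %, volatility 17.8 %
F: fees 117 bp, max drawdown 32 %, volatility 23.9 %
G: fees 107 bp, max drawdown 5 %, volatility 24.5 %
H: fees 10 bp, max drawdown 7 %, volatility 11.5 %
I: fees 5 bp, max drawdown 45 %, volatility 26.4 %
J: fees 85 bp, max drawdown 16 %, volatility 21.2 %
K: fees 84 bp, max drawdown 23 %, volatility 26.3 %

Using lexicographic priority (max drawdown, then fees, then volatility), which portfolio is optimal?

First minimize max drawdown: best is 5, kept {D, G}.
Then minimize fees: best is 41, kept {D}.

D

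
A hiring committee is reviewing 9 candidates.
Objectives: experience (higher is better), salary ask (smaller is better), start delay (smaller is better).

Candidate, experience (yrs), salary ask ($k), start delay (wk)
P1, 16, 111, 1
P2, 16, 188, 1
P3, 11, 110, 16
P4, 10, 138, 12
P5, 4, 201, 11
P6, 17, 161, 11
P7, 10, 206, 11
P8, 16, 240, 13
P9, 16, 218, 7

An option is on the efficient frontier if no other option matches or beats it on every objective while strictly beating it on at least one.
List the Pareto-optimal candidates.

P1, P3, P6

P1: not dominated.
P2: dominated by P1 (experience 16≥16, salary ask 111≤188, start delay 1≤1).
P3: not dominated (best salary ask).
P4: dominated by P1 (experience 16≥10, salary ask 111≤138, start delay 1≤12).
P5: dominated by P1 (experience 16≥4, salary ask 111≤201, start delay 1≤11).
P6: not dominated (best experience).
P7: dominated by P1 (experience 16≥10, salary ask 111≤206, start delay 1≤11).
P8: dominated by P1 (experience 16≥16, salary ask 111≤240, start delay 1≤13).
P9: dominated by P1 (experience 16≥16, salary ask 111≤218, start delay 1≤7).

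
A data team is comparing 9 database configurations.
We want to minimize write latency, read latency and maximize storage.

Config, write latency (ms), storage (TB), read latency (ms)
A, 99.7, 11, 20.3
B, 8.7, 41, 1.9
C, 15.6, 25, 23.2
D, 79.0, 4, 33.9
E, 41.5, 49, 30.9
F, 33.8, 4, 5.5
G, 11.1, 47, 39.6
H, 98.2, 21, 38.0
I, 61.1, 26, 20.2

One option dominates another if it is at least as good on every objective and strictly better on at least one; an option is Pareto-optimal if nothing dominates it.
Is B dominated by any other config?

A: worse on write latency (99.7 vs 8.7).
C: worse on write latency (15.6 vs 8.7).
D: worse on write latency (79.0 vs 8.7).
E: worse on write latency (41.5 vs 8.7).
F: worse on write latency (33.8 vs 8.7).
G: worse on write latency (11.1 vs 8.7).
H: worse on write latency (98.2 vs 8.7).
I: worse on write latency (61.1 vs 8.7).
No option is at least as good as B on every objective and strictly better on one.

No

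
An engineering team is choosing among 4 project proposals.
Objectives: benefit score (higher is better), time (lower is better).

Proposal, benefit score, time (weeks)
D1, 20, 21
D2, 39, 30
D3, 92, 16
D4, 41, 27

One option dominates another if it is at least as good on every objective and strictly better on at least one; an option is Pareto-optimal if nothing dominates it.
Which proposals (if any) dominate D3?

D1: worse on benefit score (20 vs 92).
D2: worse on benefit score (39 vs 92).
D4: worse on benefit score (41 vs 92).
No option dominates D3.

none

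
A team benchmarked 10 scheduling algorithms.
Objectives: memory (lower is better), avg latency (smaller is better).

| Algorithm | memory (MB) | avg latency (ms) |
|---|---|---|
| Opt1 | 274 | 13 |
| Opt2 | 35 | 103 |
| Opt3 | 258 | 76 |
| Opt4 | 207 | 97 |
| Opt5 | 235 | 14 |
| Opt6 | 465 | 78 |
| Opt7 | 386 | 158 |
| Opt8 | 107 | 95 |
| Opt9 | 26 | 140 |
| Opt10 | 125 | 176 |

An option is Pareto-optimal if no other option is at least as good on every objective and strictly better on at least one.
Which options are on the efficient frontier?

Opt1, Opt2, Opt5, Opt8, Opt9

Opt1: not dominated (best avg latency).
Opt2: not dominated.
Opt3: dominated by Opt5 (memory 235≤258, avg latency 14≤76).
Opt4: dominated by Opt8 (memory 107≤207, avg latency 95≤97).
Opt5: not dominated.
Opt6: dominated by Opt1 (memory 274≤465, avg latency 13≤78).
Opt7: dominated by Opt1 (memory 274≤386, avg latency 13≤158).
Opt8: not dominated.
Opt9: not dominated (best memory).
Opt10: dominated by Opt2 (memory 35≤125, avg latency 103≤176).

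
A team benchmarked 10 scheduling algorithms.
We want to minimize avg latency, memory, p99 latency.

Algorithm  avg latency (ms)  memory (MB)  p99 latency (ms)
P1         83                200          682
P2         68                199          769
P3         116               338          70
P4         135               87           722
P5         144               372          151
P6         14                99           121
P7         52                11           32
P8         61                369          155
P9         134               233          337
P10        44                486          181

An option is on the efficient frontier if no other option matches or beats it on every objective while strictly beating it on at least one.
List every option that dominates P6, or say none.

none

P1: worse on avg latency (83 vs 14).
P2: worse on avg latency (68 vs 14).
P3: worse on avg latency (116 vs 14).
P4: worse on avg latency (135 vs 14).
P5: worse on avg latency (144 vs 14).
P7: worse on avg latency (52 vs 14).
P8: worse on avg latency (61 vs 14).
P9: worse on avg latency (134 vs 14).
P10: worse on avg latency (44 vs 14).
No option dominates P6.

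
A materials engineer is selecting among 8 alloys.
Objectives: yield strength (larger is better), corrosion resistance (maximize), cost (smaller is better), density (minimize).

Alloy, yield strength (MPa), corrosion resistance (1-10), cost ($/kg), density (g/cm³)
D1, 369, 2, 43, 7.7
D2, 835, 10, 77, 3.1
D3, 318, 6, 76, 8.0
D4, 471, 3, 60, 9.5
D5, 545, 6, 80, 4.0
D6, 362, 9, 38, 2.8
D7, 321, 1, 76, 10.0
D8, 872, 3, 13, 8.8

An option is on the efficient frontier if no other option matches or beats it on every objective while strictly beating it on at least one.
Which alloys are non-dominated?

D1: not dominated.
D2: not dominated (best corrosion resistance).
D3: dominated by D6 (yield strength 362≥318, corrosion resistance 9≥6, cost 38≤76, density 2.8≤8.0).
D4: dominated by D8 (yield strength 872≥471, corrosion resistance 3≥3, cost 13≤60, density 8.8≤9.5).
D5: dominated by D2 (yield strength 835≥545, corrosion resistance 10≥6, cost 77≤80, density 3.1≤4.0).
D6: not dominated (best density).
D7: dominated by D1 (yield strength 369≥321, corrosion resistance 2≥1, cost 43≤76, density 7.7≤10.0).
D8: not dominated (best yield strength).

D1, D2, D6, D8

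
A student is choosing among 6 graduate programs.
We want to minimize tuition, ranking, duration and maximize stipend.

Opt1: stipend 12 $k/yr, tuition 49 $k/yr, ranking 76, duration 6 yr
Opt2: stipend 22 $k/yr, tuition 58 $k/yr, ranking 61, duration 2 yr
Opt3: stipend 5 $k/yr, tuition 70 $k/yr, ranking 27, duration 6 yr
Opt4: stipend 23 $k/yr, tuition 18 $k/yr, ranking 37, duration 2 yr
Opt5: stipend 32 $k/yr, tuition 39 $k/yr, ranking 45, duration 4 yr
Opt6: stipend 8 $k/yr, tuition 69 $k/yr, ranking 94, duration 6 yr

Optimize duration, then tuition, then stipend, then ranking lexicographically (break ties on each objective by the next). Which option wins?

Opt4

First minimize duration: best is 2, kept {Opt2, Opt4}.
Then minimize tuition: best is 18, kept {Opt4}.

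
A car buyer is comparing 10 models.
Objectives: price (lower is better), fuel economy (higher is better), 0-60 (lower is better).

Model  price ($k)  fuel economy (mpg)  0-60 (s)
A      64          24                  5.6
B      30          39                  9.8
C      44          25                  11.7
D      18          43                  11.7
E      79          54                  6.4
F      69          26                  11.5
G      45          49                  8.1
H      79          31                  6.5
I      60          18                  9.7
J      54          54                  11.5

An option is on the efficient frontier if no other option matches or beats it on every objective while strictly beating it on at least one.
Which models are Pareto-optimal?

A, B, D, E, G, J

A: not dominated (best 0-60).
B: not dominated.
C: dominated by B (price 30≤44, fuel economy 39≥25, 0-60 9.8≤11.7).
D: not dominated (best price).
E: not dominated.
F: dominated by B (price 30≤69, fuel economy 39≥26, 0-60 9.8≤11.5).
G: not dominated.
H: dominated by E (price 79≤79, fuel economy 54≥31, 0-60 6.4≤6.5).
I: dominated by G (price 45≤60, fuel economy 49≥18, 0-60 8.1≤9.7).
J: not dominated.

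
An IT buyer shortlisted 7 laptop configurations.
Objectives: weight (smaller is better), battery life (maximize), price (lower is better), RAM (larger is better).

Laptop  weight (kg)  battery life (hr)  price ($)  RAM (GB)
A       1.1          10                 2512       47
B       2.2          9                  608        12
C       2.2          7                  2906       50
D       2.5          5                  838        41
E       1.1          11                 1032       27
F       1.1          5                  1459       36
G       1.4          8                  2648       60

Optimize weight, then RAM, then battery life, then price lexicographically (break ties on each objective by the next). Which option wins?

First minimize weight: best is 1.1, kept {A, E, F}.
Then maximize RAM: best is 47, kept {A}.

A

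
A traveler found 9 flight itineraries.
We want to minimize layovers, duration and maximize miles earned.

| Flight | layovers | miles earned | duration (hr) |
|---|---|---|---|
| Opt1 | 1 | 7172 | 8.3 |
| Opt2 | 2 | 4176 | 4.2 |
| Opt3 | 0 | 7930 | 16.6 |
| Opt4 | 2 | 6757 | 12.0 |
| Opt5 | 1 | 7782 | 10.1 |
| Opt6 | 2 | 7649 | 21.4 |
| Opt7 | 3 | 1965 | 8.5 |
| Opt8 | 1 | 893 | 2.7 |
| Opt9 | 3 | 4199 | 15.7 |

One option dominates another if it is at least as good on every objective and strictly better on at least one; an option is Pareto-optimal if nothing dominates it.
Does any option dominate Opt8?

Opt1: worse on duration (8.3 vs 2.7).
Opt2: worse on layovers (2 vs 1).
Opt3: worse on duration (16.6 vs 2.7).
Opt4: worse on layovers (2 vs 1).
Opt5: worse on duration (10.1 vs 2.7).
Opt6: worse on layovers (2 vs 1).
Opt7: worse on layovers (3 vs 1).
Opt9: worse on layovers (3 vs 1).
No option is at least as good as Opt8 on every objective and strictly better on one.

No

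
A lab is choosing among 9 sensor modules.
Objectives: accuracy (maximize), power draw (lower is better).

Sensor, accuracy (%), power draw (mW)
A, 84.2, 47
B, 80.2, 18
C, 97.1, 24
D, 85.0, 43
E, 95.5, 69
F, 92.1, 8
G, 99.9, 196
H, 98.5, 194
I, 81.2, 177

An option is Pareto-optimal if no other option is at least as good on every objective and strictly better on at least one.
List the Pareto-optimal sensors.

C, F, G, H

A: dominated by C (accuracy 97.1≥84.2, power draw 24≤47).
B: dominated by F (accuracy 92.1≥80.2, power draw 8≤18).
C: not dominated.
D: dominated by C (accuracy 97.1≥85.0, power draw 24≤43).
E: dominated by C (accuracy 97.1≥95.5, power draw 24≤69).
F: not dominated (best power draw).
G: not dominated (best accuracy).
H: not dominated.
I: dominated by A (accuracy 84.2≥81.2, power draw 47≤177).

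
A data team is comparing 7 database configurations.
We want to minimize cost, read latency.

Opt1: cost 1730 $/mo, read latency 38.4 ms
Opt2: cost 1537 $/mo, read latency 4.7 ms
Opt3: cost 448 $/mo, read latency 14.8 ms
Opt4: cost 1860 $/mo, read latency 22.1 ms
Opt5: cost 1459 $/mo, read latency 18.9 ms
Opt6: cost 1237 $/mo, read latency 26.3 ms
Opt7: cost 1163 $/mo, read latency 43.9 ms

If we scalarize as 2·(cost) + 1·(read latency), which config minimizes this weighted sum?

Opt1: 2·1730 + 1·38.4 = 3498.4
Opt2: 2·1537 + 1·4.7 = 3078.7
Opt3: 2·448 + 1·14.8 = 910.8
Opt4: 2·1860 + 1·22.1 = 3742.1
Opt5: 2·1459 + 1·18.9 = 2936.9
Opt6: 2·1237 + 1·26.3 = 2500.3
Opt7: 2·1163 + 1·43.9 = 2369.9
Lowest: Opt3 at 910.8.

Opt3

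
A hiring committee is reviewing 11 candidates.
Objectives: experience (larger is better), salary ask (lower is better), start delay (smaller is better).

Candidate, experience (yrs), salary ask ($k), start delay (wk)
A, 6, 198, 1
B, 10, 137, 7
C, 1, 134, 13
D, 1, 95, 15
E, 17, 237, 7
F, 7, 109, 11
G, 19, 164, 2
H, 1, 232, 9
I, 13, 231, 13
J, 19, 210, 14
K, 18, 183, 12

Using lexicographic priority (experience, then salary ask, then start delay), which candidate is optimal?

G

First maximize experience: best is 19, kept {G, J}.
Then minimize salary ask: best is 164, kept {G}.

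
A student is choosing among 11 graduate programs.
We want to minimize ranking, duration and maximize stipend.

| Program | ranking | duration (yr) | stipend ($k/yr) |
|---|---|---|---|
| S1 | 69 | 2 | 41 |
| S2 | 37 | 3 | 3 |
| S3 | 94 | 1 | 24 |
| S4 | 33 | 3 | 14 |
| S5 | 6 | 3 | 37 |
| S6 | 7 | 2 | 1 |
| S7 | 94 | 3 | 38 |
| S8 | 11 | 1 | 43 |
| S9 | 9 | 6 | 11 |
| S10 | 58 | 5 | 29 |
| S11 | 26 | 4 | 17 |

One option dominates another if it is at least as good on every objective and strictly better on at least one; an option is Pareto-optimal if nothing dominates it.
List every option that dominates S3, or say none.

S8

S8: ranking 11≤94, duration 1≤1, stipend 43≥24 — dominates S3.
Others (S1, S2, S4, S5, S6, S7, S9, S10, S11) are each worse than S3 on at least one objective.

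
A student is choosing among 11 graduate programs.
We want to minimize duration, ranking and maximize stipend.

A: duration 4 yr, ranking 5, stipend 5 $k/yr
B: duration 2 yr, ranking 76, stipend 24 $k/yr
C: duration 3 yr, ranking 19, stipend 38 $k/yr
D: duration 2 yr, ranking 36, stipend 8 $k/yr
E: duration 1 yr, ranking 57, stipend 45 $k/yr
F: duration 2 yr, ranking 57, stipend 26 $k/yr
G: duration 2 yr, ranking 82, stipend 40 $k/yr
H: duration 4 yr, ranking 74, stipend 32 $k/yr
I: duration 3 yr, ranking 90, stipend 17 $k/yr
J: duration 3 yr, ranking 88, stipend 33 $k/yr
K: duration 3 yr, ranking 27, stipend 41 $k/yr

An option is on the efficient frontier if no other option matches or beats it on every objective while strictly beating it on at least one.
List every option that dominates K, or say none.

A: worse on duration (4 vs 3).
B: worse on ranking (76 vs 27).
C: worse on stipend (38 vs 41).
D: worse on ranking (36 vs 27).
E: worse on ranking (57 vs 27).
F: worse on ranking (57 vs 27).
G: worse on ranking (82 vs 27).
H: worse on duration (4 vs 3).
I: worse on ranking (90 vs 27).
J: worse on ranking (88 vs 27).
No option dominates K.

none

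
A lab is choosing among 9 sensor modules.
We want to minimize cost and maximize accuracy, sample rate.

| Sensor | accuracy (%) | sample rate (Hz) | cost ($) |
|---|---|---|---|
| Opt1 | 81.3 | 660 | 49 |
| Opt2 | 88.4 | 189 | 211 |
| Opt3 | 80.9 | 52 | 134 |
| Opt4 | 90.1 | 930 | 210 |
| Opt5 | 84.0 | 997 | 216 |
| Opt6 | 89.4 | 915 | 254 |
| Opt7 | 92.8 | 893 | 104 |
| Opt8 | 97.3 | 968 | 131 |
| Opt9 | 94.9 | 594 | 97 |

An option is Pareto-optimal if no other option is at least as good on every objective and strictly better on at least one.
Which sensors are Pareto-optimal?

Opt1: not dominated (best cost).
Opt2: dominated by Opt4 (accuracy 90.1≥88.4, sample rate 930≥189, cost 210≤211).
Opt3: dominated by Opt1 (accuracy 81.3≥80.9, sample rate 660≥52, cost 49≤134).
Opt4: dominated by Opt8 (accuracy 97.3≥90.1, sample rate 968≥930, cost 131≤210).
Opt5: not dominated (best sample rate).
Opt6: dominated by Opt4 (accuracy 90.1≥89.4, sample rate 930≥915, cost 210≤254).
Opt7: not dominated.
Opt8: not dominated (best accuracy).
Opt9: not dominated.

Opt1, Opt5, Opt7, Opt8, Opt9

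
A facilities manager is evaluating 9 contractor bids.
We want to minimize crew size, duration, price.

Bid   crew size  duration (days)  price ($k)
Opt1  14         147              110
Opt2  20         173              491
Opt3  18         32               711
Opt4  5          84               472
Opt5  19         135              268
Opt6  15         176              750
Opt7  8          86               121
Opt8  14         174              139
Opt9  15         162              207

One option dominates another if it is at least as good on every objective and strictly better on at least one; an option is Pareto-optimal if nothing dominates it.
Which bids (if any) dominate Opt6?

Opt1: crew size 14≤15, duration 147≤176, price 110≤750 — dominates Opt6.
Opt4: crew size 5≤15, duration 84≤176, price 472≤750 — dominates Opt6.
Opt7: crew size 8≤15, duration 86≤176, price 121≤750 — dominates Opt6.
Opt8: crew size 14≤15, duration 174≤176, price 139≤750 — dominates Opt6.
Opt9: crew size 15≤15, duration 162≤176, price 207≤750 — dominates Opt6.
Others (Opt2, Opt3, Opt5) are each worse than Opt6 on at least one objective.

Opt1, Opt4, Opt7, Opt8, Opt9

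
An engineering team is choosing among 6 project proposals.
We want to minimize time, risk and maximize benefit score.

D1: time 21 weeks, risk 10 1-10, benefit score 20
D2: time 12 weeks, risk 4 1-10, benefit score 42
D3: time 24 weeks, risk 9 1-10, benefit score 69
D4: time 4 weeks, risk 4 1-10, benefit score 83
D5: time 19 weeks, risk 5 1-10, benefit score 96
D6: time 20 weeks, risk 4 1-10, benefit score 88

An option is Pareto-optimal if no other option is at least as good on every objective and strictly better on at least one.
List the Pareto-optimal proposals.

D1: dominated by D2 (time 12≤21, risk 4≤10, benefit score 42≥20).
D2: dominated by D4 (time 4≤12, risk 4≤4, benefit score 83≥42).
D3: dominated by D4 (time 4≤24, risk 4≤9, benefit score 83≥69).
D4: not dominated (best time).
D5: not dominated (best benefit score).
D6: not dominated.

D4, D5, D6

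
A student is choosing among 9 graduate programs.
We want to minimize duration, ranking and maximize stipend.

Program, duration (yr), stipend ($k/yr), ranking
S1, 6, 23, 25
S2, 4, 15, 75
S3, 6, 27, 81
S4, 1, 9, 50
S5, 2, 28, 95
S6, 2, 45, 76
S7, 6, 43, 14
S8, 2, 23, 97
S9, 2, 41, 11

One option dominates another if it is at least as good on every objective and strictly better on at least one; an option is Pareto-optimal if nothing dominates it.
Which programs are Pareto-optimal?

S4, S6, S7, S9

S1: dominated by S7 (duration 6≤6, stipend 43≥23, ranking 14≤25).
S2: dominated by S9 (duration 2≤4, stipend 41≥15, ranking 11≤75).
S3: dominated by S6 (duration 2≤6, stipend 45≥27, ranking 76≤81).
S4: not dominated (best duration).
S5: dominated by S6 (duration 2≤2, stipend 45≥28, ranking 76≤95).
S6: not dominated (best stipend).
S7: not dominated.
S8: dominated by S5 (duration 2≤2, stipend 28≥23, ranking 95≤97).
S9: not dominated (best ranking).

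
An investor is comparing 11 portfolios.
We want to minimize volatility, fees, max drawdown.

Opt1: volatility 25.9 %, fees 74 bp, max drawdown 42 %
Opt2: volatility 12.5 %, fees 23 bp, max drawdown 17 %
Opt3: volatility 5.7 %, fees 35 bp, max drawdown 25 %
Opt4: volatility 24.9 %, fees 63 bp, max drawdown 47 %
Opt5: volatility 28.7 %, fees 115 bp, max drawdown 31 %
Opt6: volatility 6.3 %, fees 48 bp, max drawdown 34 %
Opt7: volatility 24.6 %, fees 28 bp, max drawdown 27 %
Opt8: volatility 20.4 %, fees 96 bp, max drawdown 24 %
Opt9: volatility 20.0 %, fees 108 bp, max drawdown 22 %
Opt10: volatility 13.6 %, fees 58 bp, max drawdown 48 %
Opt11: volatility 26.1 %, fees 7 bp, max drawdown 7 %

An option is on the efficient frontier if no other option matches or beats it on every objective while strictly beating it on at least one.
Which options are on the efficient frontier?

Opt1: dominated by Opt2 (volatility 12.5≤25.9, fees 23≤74, max drawdown 17≤42).
Opt2: not dominated.
Opt3: not dominated (best volatility).
Opt4: dominated by Opt2 (volatility 12.5≤24.9, fees 23≤63, max drawdown 17≤47).
Opt5: dominated by Opt2 (volatility 12.5≤28.7, fees 23≤115, max drawdown 17≤31).
Opt6: dominated by Opt3 (volatility 5.7≤6.3, fees 35≤48, max drawdown 25≤34).
Opt7: dominated by Opt2 (volatility 12.5≤24.6, fees 23≤28, max drawdown 17≤27).
Opt8: dominated by Opt2 (volatility 12.5≤20.4, fees 23≤96, max drawdown 17≤24).
Opt9: dominated by Opt2 (volatility 12.5≤20.0, fees 23≤108, max drawdown 17≤22).
Opt10: dominated by Opt2 (volatility 12.5≤13.6, fees 23≤58, max drawdown 17≤48).
Opt11: not dominated (best fees).

Opt2, Opt3, Opt11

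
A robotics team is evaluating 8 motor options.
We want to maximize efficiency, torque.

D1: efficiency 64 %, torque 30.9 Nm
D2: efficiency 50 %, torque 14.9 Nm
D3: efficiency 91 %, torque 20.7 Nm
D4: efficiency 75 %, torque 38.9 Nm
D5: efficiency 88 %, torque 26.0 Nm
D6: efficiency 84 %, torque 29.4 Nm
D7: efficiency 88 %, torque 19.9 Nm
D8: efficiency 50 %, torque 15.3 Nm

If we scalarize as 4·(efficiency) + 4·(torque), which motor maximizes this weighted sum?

D1: 4·64 + 4·30.9 = 379.6
D2: 4·50 + 4·14.9 = 259.6
D3: 4·91 + 4·20.7 = 446.8
D4: 4·75 + 4·38.9 = 455.6
D5: 4·88 + 4·26.0 = 456.0
D6: 4·84 + 4·29.4 = 453.6
D7: 4·88 + 4·19.9 = 431.6
D8: 4·50 + 4·15.3 = 261.2
Highest: D5 at 456.0.

D5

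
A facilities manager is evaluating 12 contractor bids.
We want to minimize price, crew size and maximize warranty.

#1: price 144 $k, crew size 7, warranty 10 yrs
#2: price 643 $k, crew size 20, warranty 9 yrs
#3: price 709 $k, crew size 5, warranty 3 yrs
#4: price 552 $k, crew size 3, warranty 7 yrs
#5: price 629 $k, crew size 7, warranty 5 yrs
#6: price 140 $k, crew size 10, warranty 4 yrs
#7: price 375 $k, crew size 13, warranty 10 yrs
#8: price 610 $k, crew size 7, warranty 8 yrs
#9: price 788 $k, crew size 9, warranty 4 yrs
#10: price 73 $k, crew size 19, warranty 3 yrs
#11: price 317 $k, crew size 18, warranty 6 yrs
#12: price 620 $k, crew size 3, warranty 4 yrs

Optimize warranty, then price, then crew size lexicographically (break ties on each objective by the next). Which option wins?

First maximize warranty: best is 10, kept {#1, #7}.
Then minimize price: best is 144, kept {#1}.

#1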